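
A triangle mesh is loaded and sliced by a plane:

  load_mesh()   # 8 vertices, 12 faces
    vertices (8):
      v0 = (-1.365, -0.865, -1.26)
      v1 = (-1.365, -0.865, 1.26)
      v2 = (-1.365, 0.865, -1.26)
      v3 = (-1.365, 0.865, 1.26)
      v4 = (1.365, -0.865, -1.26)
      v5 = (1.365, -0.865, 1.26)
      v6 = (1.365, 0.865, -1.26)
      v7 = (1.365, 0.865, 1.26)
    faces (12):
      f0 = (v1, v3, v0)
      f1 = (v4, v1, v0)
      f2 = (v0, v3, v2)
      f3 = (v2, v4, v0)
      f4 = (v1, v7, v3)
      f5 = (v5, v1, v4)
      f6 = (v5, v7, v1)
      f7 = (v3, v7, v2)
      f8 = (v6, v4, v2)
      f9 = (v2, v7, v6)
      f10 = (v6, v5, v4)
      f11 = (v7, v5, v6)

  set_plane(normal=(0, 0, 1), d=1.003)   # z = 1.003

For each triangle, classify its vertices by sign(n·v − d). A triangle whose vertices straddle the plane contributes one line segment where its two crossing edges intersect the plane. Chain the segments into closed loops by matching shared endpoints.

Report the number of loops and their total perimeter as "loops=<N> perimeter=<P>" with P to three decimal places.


loops=1 perimeter=8.920

Straddling triangles (8 of 12):
  (v1,v3,v0) [++-] → (-1.365, 0.688567, 1.003)–(-1.365, -0.865, 1.003)  len=1.5536
  (v4,v1,v0) [-+-] → (-1.08658, -0.865, 1.003)–(-1.365, -0.865, 1.003)  len=0.2784
  (v0,v3,v2) [-+-] → (-1.365, 0.688567, 1.003)–(-1.365, 0.865, 1.003)  len=0.1764
  (v5,v1,v4) [++-] → (-1.08658, -0.865, 1.003)–(1.365, -0.865, 1.003)  len=2.4516
  (v3,v7,v2) [++-] → (1.08658, 0.865, 1.003)–(-1.365, 0.865, 1.003)  len=2.4516
  (v2,v7,v6) [-+-] → (1.08658, 0.865, 1.003)–(1.365, 0.865, 1.003)  len=0.2784
  (v6,v5,v4) [-+-] → (1.365, -0.688567, 1.003)–(1.365, -0.865, 1.003)  len=0.1764
  (v7,v5,v6) [++-] → (1.365, -0.688567, 1.003)–(1.365, 0.865, 1.003)  len=1.5536

Chained into 1 loop(s):
  loop 1: 8 segments, perimeter = 8.9200
Total perimeter = 8.920


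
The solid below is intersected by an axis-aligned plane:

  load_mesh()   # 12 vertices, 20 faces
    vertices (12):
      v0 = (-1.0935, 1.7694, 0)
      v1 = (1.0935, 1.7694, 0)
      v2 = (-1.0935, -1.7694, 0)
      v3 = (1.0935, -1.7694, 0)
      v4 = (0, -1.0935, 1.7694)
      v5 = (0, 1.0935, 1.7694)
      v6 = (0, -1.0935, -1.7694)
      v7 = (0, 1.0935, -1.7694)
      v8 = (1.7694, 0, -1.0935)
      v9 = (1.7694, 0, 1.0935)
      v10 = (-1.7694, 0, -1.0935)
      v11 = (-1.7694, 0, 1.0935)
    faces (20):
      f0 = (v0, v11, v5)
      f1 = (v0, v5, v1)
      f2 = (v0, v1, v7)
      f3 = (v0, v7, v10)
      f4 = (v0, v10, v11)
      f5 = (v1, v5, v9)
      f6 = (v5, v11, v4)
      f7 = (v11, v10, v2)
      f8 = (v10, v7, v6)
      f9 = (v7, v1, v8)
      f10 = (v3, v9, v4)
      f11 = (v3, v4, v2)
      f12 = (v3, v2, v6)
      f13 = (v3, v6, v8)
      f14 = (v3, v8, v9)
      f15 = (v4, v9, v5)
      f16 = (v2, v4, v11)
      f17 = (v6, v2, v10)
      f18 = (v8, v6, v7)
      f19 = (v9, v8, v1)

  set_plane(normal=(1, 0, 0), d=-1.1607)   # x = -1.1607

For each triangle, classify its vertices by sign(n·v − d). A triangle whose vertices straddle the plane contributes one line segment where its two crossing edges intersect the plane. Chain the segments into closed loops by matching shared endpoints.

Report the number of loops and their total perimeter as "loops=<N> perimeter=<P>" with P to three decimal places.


loops=1 perimeter=8.826

Straddling triangles (8 of 20):
  (v0,v11,v5) [+-+] → (-1.1607, 1.59348, 0.108719)–(-1.1607, 0.37618, 1.32602)  len=1.7215
  (v0,v7,v10) [++-] → (-1.1607, 0.37618, -1.32602)–(-1.1607, 1.59348, -0.108719)  len=1.7215
  (v0,v10,v11) [+--] → (-1.1607, 1.59348, -0.108719)–(-1.1607, 1.59348, 0.108719)  len=0.2174
  (v5,v11,v4) [+-+] → (-1.1607, 0.37618, 1.32602)–(-1.1607, -0.37618, 1.32602)  len=0.7524
  (v11,v10,v2) [--+] → (-1.1607, -1.59348, -0.108719)–(-1.1607, -1.59348, 0.108719)  len=0.2174
  (v10,v7,v6) [-++] → (-1.1607, 0.37618, -1.32602)–(-1.1607, -0.37618, -1.32602)  len=0.7524
  (v2,v4,v11) [++-] → (-1.1607, -0.37618, 1.32602)–(-1.1607, -1.59348, 0.108719)  len=1.7215
  (v6,v2,v10) [++-] → (-1.1607, -1.59348, -0.108719)–(-1.1607, -0.37618, -1.32602)  len=1.7215

Chained into 1 loop(s):
  loop 1: 8 segments, perimeter = 8.8257
Total perimeter = 8.826


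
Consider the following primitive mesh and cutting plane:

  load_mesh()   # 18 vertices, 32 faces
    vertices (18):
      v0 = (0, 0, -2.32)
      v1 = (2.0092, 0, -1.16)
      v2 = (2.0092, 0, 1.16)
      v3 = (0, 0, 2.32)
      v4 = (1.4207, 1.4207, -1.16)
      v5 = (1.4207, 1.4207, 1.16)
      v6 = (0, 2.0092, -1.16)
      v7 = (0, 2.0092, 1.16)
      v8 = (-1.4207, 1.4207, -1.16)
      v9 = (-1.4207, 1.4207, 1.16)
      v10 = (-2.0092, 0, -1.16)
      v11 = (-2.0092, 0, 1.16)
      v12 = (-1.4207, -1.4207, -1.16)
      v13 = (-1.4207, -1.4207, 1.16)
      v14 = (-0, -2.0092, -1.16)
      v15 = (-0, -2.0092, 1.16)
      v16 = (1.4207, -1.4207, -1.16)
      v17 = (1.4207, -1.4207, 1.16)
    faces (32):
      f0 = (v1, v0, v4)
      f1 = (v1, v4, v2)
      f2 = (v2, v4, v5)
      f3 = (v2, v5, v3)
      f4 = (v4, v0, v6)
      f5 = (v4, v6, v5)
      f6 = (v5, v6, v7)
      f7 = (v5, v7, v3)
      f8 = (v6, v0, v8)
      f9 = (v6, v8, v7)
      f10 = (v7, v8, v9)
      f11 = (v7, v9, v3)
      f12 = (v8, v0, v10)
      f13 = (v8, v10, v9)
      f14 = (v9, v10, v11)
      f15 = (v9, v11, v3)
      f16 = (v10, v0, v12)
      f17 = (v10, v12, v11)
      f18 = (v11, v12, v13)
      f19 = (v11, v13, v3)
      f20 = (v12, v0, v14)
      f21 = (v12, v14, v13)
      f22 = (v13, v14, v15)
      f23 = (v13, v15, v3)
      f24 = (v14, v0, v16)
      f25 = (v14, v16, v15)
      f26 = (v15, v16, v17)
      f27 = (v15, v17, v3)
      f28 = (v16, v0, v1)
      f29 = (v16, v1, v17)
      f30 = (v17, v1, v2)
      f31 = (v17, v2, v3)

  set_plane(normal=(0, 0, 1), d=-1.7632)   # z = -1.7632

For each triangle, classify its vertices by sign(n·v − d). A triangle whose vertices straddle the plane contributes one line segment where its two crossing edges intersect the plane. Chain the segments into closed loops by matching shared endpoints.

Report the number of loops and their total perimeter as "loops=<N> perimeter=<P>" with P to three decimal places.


Straddling triangles (8 of 32):
  (v1,v0,v4) [+-+] → (0.964416, 0, -1.7632)–(0.681936, 0.681936, -1.7632)  len=0.7381
  (v4,v0,v6) [+-+] → (0.681936, 0.681936, -1.7632)–(0, 0.964416, -1.7632)  len=0.7381
  (v6,v0,v8) [+-+] → (0, 0.964416, -1.7632)–(-0.681936, 0.681936, -1.7632)  len=0.7381
  (v8,v0,v10) [+-+] → (-0.681936, 0.681936, -1.7632)–(-0.964416, 0, -1.7632)  len=0.7381
  (v10,v0,v12) [+-+] → (-0.964416, 0, -1.7632)–(-0.681936, -0.681936, -1.7632)  len=0.7381
  (v12,v0,v14) [+-+] → (-0.681936, -0.681936, -1.7632)–(0, -0.964416, -1.7632)  len=0.7381
  (v14,v0,v16) [+-+] → (0, -0.964416, -1.7632)–(0.681936, -0.681936, -1.7632)  len=0.7381
  (v16,v0,v1) [+-+] → (0.681936, -0.681936, -1.7632)–(0.964416, 0, -1.7632)  len=0.7381

Chained into 1 loop(s):
  loop 1: 8 segments, perimeter = 5.9050
Total perimeter = 5.905

loops=1 perimeter=5.905


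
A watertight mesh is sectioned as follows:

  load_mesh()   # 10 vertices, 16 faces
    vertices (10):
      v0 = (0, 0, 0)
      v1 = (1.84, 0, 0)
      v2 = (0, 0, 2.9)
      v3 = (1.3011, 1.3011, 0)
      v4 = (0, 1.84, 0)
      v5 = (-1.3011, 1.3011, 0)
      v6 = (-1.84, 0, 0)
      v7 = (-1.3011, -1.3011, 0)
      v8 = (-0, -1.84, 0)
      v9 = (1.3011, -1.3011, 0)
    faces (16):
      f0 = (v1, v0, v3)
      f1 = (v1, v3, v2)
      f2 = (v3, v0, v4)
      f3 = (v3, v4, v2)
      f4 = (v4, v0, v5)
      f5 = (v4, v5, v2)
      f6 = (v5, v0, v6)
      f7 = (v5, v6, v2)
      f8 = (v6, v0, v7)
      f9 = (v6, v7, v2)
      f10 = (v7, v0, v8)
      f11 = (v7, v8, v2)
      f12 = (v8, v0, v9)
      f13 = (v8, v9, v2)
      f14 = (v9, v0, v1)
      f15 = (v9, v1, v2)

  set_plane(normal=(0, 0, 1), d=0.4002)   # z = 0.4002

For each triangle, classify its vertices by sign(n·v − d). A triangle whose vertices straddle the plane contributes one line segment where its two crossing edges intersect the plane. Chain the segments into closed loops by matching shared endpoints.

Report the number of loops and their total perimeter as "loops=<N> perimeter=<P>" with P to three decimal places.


loops=1 perimeter=9.712

Straddling triangles (8 of 16):
  (v1,v3,v2) [--+] → (1.12155, 1.12155, 0.4002)–(1.58608, 0, 0.4002)  len=1.2139
  (v3,v4,v2) [--+] → (0, 1.58608, 0.4002)–(1.12155, 1.12155, 0.4002)  len=1.2139
  (v4,v5,v2) [--+] → (-1.12155, 1.12155, 0.4002)–(0, 1.58608, 0.4002)  len=1.2139
  (v5,v6,v2) [--+] → (-1.58608, 0, 0.4002)–(-1.12155, 1.12155, 0.4002)  len=1.2139
  (v6,v7,v2) [--+] → (-1.12155, -1.12155, 0.4002)–(-1.58608, 0, 0.4002)  len=1.2139
  (v7,v8,v2) [--+] → (0, -1.58608, 0.4002)–(-1.12155, -1.12155, 0.4002)  len=1.2139
  (v8,v9,v2) [--+] → (1.12155, -1.12155, 0.4002)–(0, -1.58608, 0.4002)  len=1.2139
  (v9,v1,v2) [--+] → (1.58608, 0, 0.4002)–(1.12155, -1.12155, 0.4002)  len=1.2139

Chained into 1 loop(s):
  loop 1: 8 segments, perimeter = 9.7116
Total perimeter = 9.712


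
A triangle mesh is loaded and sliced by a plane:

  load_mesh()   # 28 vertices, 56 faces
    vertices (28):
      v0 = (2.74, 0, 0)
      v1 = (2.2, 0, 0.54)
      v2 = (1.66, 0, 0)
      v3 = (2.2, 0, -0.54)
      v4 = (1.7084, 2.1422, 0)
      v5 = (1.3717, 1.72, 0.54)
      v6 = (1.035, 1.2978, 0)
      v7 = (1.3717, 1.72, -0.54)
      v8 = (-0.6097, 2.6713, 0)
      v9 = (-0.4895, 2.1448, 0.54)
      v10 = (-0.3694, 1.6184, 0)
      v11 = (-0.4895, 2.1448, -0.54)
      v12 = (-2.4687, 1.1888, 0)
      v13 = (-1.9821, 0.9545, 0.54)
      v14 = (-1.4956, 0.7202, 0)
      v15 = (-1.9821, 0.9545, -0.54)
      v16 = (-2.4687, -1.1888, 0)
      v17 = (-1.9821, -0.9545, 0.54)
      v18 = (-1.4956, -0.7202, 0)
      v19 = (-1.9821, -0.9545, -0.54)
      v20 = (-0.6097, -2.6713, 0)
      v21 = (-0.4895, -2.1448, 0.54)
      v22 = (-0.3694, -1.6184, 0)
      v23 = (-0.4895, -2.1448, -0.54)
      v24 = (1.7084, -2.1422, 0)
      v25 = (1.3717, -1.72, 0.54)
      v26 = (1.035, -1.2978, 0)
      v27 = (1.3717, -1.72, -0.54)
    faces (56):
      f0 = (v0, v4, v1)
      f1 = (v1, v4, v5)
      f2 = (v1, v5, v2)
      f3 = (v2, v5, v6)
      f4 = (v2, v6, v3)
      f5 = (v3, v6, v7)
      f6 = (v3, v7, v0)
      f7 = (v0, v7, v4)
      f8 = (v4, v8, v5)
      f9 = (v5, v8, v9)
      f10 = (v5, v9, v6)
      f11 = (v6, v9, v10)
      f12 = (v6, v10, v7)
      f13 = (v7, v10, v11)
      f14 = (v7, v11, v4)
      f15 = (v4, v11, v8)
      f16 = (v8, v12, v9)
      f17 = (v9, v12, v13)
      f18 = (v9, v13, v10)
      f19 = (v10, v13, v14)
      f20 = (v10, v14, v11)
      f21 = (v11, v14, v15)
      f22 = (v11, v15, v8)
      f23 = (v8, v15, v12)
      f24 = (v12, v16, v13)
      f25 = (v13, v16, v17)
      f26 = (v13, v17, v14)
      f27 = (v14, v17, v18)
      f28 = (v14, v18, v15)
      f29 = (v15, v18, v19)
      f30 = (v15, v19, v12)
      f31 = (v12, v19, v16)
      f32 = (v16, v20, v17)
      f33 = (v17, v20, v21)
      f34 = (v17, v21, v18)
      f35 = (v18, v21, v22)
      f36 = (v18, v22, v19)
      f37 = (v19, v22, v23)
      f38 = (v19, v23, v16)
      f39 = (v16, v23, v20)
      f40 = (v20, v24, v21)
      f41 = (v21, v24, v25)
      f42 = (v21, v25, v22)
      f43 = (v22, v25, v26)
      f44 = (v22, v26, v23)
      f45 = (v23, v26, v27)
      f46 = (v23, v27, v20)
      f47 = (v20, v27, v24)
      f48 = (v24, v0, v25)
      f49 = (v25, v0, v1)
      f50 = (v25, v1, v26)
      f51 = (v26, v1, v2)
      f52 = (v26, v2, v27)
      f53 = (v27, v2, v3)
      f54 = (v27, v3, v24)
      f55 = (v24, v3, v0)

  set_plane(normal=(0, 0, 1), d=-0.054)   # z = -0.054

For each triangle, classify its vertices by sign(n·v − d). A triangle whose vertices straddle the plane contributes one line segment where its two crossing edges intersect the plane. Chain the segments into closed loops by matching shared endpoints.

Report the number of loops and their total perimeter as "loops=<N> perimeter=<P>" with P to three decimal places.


Straddling triangles (28 of 56):
  (v2,v6,v3) [++-] → (1.1515, 1.16802, -0.054)–(1.714, 0, -0.054)  len=1.2964
  (v3,v6,v7) [-+-] → (1.1515, 1.16802, -0.054)–(1.06867, 1.34002, -0.054)  len=0.1909
  (v3,v7,v0) [--+] → (2.60317, 0.172, -0.054)–(2.686, 0, -0.054)  len=0.1909
  (v0,v7,v4) [+-+] → (2.60317, 0.172, -0.054)–(1.67473, 2.09998, -0.054)  len=2.1399
  (v6,v10,v7) [++-] → (-0.19529, 1.62856, -0.054)–(1.06867, 1.34002, -0.054)  len=1.2965
  (v7,v10,v11) [-+-] → (-0.19529, 1.62856, -0.054)–(-0.38141, 1.67104, -0.054)  len=0.1909
  (v7,v11,v4) [--+] → (1.48861, 2.14246, -0.054)–(1.67473, 2.09998, -0.054)  len=0.1909
  (v4,v11,v8) [+-+] → (1.48861, 2.14246, -0.054)–(-0.59768, 2.61865, -0.054)  len=2.1399
  (v10,v14,v11) [++-] → (-1.39499, 0.86266, -0.054)–(-0.38141, 1.67104, -0.054)  len=1.2965
  (v11,v14,v15) [-+-] → (-1.39499, 0.86266, -0.054)–(-1.54425, 0.74363, -0.054)  len=0.1909
  (v11,v15,v8) [--+] → (-0.74694, 2.49962, -0.054)–(-0.59768, 2.61865, -0.054)  len=0.1909
  (v8,v15,v12) [+-+] → (-0.74694, 2.49962, -0.054)–(-2.42004, 1.16537, -0.054)  len=2.1400
  (v14,v18,v15) [++-] → (-1.54425, -0.55273, -0.054)–(-1.54425, 0.74363, -0.054)  len=1.2964
  (v15,v18,v19) [-+-] → (-1.54425, -0.55273, -0.054)–(-1.54425, -0.74363, -0.054)  len=0.1909
  (v15,v19,v12) [--+] → (-2.42004, 0.97447, -0.054)–(-2.42004, 1.16537, -0.054)  len=0.1909
  (v12,v19,v16) [+-+] → (-2.42004, 0.97447, -0.054)–(-2.42004, -1.16537, -0.054)  len=2.1398
  (v18,v22,v19) [++-] → (-0.53067, -1.55201, -0.054)–(-1.54425, -0.74363, -0.054)  len=1.2965
  (v19,v22,v23) [-+-] → (-0.53067, -1.55201, -0.054)–(-0.38141, -1.67104, -0.054)  len=0.1909
  (v19,v23,v16) [--+] → (-2.27078, -1.2844, -0.054)–(-2.42004, -1.16537, -0.054)  len=0.1909
  (v16,v23,v20) [+-+] → (-2.27078, -1.2844, -0.054)–(-0.59768, -2.61865, -0.054)  len=2.1400
  (v22,v26,v23) [++-] → (0.88255, -1.3825, -0.054)–(-0.38141, -1.67104, -0.054)  len=1.2965
  (v23,v26,v27) [-+-] → (0.88255, -1.3825, -0.054)–(1.06867, -1.34002, -0.054)  len=0.1909
  (v23,v27,v20) [--+] → (-0.41156, -2.57617, -0.054)–(-0.59768, -2.61865, -0.054)  len=0.1909
  (v20,v27,v24) [+-+] → (-0.41156, -2.57617, -0.054)–(1.67473, -2.09998, -0.054)  len=2.1399
  (v26,v2,v27) [++-] → (1.63117, -0.172, -0.054)–(1.06867, -1.34002, -0.054)  len=1.2964
  (v27,v2,v3) [-+-] → (1.63117, -0.172, -0.054)–(1.714, 0, -0.054)  len=0.1909
  (v27,v3,v24) [--+] → (1.75756, -1.92798, -0.054)–(1.67473, -2.09998, -0.054)  len=0.1909
  (v24,v3,v0) [+-+] → (1.75756, -1.92798, -0.054)–(2.686, 0, -0.054)  len=2.1399

Chained into 2 loop(s):
  loop 1: 14 segments, perimeter = 10.4114
  loop 2: 14 segments, perimeter = 16.3158
Total perimeter = 26.727

loops=2 perimeter=26.727


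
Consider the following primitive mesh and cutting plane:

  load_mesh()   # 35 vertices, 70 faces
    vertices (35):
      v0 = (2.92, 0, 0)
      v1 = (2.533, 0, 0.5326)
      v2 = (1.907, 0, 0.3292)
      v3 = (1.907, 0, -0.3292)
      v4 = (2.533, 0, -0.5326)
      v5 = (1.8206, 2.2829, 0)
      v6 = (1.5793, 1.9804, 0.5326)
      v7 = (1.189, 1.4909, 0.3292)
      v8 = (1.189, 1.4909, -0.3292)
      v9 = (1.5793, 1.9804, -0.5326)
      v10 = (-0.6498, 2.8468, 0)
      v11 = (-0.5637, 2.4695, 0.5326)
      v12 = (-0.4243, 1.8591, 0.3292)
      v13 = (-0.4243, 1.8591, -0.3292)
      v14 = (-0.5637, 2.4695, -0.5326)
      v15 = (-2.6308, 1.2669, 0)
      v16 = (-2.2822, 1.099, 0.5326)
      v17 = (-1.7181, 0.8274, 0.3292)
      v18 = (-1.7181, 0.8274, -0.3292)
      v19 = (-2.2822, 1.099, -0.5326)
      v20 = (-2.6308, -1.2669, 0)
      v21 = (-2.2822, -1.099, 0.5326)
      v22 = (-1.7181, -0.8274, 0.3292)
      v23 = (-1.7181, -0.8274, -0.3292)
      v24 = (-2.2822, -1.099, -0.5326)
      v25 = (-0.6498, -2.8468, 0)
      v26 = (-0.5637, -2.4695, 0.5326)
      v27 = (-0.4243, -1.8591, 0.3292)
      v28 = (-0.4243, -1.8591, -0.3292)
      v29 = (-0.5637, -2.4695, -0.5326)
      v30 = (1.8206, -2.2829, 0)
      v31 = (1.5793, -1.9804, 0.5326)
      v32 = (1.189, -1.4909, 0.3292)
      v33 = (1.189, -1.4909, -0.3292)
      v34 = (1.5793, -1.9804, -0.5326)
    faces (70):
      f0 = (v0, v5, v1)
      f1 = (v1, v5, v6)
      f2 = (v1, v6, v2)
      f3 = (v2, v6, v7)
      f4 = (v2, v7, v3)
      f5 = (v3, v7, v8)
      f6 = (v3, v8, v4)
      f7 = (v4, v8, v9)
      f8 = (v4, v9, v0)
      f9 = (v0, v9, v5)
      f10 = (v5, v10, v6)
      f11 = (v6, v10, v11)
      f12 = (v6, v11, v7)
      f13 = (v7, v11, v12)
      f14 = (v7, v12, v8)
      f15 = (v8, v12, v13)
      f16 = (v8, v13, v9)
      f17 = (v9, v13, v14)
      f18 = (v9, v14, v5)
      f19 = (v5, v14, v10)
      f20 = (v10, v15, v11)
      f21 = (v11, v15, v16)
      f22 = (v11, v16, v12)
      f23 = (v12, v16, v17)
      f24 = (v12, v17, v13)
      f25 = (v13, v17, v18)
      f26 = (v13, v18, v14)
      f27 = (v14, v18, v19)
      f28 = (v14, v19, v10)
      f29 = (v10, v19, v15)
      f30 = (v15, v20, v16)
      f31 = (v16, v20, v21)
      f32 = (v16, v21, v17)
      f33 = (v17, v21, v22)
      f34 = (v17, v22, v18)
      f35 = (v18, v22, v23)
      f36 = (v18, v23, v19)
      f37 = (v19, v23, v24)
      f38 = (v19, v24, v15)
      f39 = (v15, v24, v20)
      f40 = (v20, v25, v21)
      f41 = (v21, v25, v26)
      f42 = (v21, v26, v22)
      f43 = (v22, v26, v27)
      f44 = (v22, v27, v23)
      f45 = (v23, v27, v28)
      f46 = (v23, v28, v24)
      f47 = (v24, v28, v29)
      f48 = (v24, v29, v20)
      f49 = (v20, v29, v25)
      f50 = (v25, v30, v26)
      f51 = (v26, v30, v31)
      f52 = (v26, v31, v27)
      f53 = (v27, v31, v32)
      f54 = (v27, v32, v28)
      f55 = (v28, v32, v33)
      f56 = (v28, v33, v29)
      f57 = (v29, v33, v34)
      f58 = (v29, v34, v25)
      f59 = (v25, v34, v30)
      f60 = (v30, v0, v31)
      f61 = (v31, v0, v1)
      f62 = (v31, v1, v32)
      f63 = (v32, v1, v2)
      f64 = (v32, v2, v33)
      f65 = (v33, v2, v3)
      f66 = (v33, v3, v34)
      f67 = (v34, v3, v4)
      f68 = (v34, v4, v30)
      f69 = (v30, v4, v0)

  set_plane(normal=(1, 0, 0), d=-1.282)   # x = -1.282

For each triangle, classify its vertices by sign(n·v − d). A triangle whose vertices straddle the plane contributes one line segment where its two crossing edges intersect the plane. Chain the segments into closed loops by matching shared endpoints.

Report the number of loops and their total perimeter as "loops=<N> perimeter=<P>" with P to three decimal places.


loops=2 perimeter=7.094

Straddling triangles (20 of 70):
  (v10,v15,v11) [+-+] → (-1.282, 2.3426, 0)–(-1.282, 2.05161, 0.347526)  len=0.4533
  (v11,v15,v16) [+--] → (-1.282, 2.05161, 0.347526)–(-1.282, 1.89666, 0.5326)  len=0.2414
  (v11,v16,v12) [+-+] → (-1.282, 1.89666, 0.5326)–(-1.282, 1.5082, 0.4231)  len=0.4036
  (v12,v16,v17) [+--] → (-1.282, 1.5082, 0.4231)–(-1.282, 1.17515, 0.3292)  len=0.3460
  (v12,v17,v13) [+-+] → (-1.282, 1.17515, 0.3292)–(-1.282, 1.17515, 0.107274)  len=0.2219
  (v13,v17,v18) [+--] → (-1.282, 1.17515, 0.107274)–(-1.282, 1.17515, -0.3292)  len=0.4365
  (v13,v18,v14) [+-+] → (-1.282, 1.17515, -0.3292)–(-1.282, 1.44774, -0.406039)  len=0.2832
  (v14,v18,v19) [+--] → (-1.282, 1.44774, -0.406039)–(-1.282, 1.89666, -0.5326)  len=0.4664
  (v14,v19,v10) [+-+] → (-1.282, 1.89666, -0.5326)–(-1.282, 2.16991, -0.206267)  len=0.4256
  (v10,v19,v15) [+--] → (-1.282, 2.16991, -0.206267)–(-1.282, 2.3426, 0)  len=0.2690
  (v20,v25,v21) [-+-] → (-1.282, -2.3426, 0)–(-1.282, -2.16991, 0.206267)  len=0.2690
  (v21,v25,v26) [-++] → (-1.282, -2.16991, 0.206267)–(-1.282, -1.89666, 0.5326)  len=0.4256
  (v21,v26,v22) [-+-] → (-1.282, -1.89666, 0.5326)–(-1.282, -1.44774, 0.406039)  len=0.4664
  (v22,v26,v27) [-++] → (-1.282, -1.44774, 0.406039)–(-1.282, -1.17515, 0.3292)  len=0.2832
  (v22,v27,v23) [-+-] → (-1.282, -1.17515, 0.3292)–(-1.282, -1.17515, -0.107274)  len=0.4365
  (v23,v27,v28) [-++] → (-1.282, -1.17515, -0.107274)–(-1.282, -1.17515, -0.3292)  len=0.2219
  (v23,v28,v24) [-+-] → (-1.282, -1.17515, -0.3292)–(-1.282, -1.5082, -0.4231)  len=0.3460
  (v24,v28,v29) [-++] → (-1.282, -1.5082, -0.4231)–(-1.282, -1.89666, -0.5326)  len=0.4036
  (v24,v29,v20) [-+-] → (-1.282, -1.89666, -0.5326)–(-1.282, -2.05161, -0.347526)  len=0.2414
  (v20,v29,v25) [-++] → (-1.282, -2.05161, -0.347526)–(-1.282, -2.3426, 0)  len=0.4533

Chained into 2 loop(s):
  loop 1: 10 segments, perimeter = 3.5469
  loop 2: 10 segments, perimeter = 3.5469
Total perimeter = 7.094


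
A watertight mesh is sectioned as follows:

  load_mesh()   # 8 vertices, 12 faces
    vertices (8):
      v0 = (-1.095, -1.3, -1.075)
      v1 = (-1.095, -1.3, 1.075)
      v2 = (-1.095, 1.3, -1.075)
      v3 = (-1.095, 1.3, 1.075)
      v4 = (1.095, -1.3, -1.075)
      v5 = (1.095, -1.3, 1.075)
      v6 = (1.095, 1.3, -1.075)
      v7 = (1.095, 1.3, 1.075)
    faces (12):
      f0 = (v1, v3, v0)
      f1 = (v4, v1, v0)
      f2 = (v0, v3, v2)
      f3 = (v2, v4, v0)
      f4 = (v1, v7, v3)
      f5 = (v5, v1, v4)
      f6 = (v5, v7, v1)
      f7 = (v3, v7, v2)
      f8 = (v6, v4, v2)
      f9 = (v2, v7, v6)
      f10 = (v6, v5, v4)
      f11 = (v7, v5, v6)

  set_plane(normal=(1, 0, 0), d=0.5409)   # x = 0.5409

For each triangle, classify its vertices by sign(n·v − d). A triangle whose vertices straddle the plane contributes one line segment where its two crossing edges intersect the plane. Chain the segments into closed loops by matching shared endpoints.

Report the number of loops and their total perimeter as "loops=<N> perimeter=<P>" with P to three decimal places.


loops=1 perimeter=9.500

Straddling triangles (8 of 12):
  (v4,v1,v0) [+--] → (0.5409, -1.3, -0.531021)–(0.5409, -1.3, -1.075)  len=0.5440
  (v2,v4,v0) [-+-] → (0.5409, -0.642164, -1.075)–(0.5409, -1.3, -1.075)  len=0.6578
  (v1,v7,v3) [-+-] → (0.5409, 0.642164, 1.075)–(0.5409, 1.3, 1.075)  len=0.6578
  (v5,v1,v4) [+-+] → (0.5409, -1.3, 1.075)–(0.5409, -1.3, -0.531021)  len=1.6060
  (v5,v7,v1) [++-] → (0.5409, 0.642164, 1.075)–(0.5409, -1.3, 1.075)  len=1.9422
  (v3,v7,v2) [-+-] → (0.5409, 1.3, 1.075)–(0.5409, 1.3, 0.531021)  len=0.5440
  (v6,v4,v2) [++-] → (0.5409, -0.642164, -1.075)–(0.5409, 1.3, -1.075)  len=1.9422
  (v2,v7,v6) [-++] → (0.5409, 1.3, 0.531021)–(0.5409, 1.3, -1.075)  len=1.6060

Chained into 1 loop(s):
  loop 1: 8 segments, perimeter = 9.5000
Total perimeter = 9.500


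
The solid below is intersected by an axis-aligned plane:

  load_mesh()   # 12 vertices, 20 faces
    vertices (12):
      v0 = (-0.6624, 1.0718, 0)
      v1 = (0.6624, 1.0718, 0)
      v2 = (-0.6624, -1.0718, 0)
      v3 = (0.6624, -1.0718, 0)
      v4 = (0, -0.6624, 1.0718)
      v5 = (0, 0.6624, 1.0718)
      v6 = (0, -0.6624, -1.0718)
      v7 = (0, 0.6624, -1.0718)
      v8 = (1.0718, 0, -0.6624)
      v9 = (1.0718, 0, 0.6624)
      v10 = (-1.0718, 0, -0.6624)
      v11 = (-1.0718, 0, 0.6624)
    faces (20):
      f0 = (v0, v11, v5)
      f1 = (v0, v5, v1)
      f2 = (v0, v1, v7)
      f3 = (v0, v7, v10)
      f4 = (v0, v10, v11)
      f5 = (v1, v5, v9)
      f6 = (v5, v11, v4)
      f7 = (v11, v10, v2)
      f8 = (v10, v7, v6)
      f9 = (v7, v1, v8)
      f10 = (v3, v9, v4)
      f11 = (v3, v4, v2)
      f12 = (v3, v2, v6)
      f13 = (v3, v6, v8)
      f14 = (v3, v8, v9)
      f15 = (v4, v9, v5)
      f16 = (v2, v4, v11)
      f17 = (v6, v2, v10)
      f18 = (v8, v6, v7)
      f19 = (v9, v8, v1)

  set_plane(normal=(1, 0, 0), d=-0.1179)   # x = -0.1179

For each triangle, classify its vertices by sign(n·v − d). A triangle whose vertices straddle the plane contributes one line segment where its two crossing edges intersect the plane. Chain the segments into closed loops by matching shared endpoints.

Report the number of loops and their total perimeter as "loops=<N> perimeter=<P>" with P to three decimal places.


loops=1 perimeter=6.955

Straddling triangles (10 of 20):
  (v0,v11,v5) [--+] → (-0.1179, 0.589535, 1.02677)–(-0.1179, 0.735269, 0.881031)  len=0.2061
  (v0,v5,v1) [-++] → (-0.1179, 0.735269, 0.881031)–(-0.1179, 1.0718, 0)  len=0.9431
  (v0,v1,v7) [-++] → (-0.1179, 1.0718, 0)–(-0.1179, 0.735269, -0.881031)  len=0.9431
  (v0,v7,v10) [-+-] → (-0.1179, 0.735269, -0.881031)–(-0.1179, 0.589535, -1.02677)  len=0.2061
  (v5,v11,v4) [+-+] → (-0.1179, 0.589535, 1.02677)–(-0.1179, -0.589535, 1.02677)  len=1.1791
  (v10,v7,v6) [-++] → (-0.1179, 0.589535, -1.02677)–(-0.1179, -0.589535, -1.02677)  len=1.1791
  (v3,v4,v2) [++-] → (-0.1179, -0.735269, 0.881031)–(-0.1179, -1.0718, 0)  len=0.9431
  (v3,v2,v6) [+-+] → (-0.1179, -1.0718, 0)–(-0.1179, -0.735269, -0.881031)  len=0.9431
  (v2,v4,v11) [-+-] → (-0.1179, -0.735269, 0.881031)–(-0.1179, -0.589535, 1.02677)  len=0.2061
  (v6,v2,v10) [+--] → (-0.1179, -0.735269, -0.881031)–(-0.1179, -0.589535, -1.02677)  len=0.2061

Chained into 1 loop(s):
  loop 1: 10 segments, perimeter = 6.9550
Total perimeter = 6.955


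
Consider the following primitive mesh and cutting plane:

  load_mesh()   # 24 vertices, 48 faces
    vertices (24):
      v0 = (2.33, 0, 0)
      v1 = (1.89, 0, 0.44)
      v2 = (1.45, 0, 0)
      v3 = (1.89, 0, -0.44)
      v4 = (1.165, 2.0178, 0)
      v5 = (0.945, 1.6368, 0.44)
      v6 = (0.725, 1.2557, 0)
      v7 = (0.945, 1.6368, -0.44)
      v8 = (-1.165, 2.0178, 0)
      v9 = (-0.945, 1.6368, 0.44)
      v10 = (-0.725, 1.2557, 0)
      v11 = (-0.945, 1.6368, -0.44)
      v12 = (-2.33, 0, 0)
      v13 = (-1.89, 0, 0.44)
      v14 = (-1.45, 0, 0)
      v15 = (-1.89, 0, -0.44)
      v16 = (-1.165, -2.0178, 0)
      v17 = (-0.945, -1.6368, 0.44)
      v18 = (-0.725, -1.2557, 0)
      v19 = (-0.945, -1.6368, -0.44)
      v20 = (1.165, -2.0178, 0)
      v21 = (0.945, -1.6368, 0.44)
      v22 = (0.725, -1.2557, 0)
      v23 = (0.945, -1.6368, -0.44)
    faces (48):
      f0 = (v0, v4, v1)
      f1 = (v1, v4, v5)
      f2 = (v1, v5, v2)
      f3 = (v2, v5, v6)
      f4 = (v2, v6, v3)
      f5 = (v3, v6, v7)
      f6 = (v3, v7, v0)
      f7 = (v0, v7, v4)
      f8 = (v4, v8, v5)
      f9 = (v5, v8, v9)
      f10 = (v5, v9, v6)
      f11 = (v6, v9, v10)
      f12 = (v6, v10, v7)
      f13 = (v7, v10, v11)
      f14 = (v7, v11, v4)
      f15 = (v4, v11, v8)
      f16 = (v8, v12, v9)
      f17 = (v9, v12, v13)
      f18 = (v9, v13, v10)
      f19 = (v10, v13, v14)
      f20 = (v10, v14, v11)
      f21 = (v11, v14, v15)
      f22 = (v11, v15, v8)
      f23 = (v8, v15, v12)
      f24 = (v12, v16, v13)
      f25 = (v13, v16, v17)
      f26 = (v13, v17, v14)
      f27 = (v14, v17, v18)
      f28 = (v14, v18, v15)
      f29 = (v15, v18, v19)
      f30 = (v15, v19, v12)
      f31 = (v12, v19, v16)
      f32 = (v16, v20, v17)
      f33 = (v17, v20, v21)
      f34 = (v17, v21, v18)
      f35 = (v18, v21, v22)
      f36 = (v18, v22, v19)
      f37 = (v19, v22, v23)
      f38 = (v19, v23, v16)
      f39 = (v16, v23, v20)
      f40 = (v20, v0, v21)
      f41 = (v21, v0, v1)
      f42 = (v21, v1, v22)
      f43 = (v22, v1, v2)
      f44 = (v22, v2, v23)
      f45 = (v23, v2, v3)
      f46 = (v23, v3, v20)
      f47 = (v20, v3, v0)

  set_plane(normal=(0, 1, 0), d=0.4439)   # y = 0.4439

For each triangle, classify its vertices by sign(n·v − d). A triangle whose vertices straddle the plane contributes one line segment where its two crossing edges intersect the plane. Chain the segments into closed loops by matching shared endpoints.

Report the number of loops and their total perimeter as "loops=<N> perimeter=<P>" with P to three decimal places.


Straddling triangles (16 of 48):
  (v0,v4,v1) [-+-] → (2.07371, 0.4439, 0)–(1.73051, 0.4439, 0.343203)  len=0.4854
  (v1,v4,v5) [-++] → (1.73051, 0.4439, 0.343203)–(1.63372, 0.4439, 0.44)  len=0.1369
  (v1,v5,v2) [-+-] → (1.63372, 0.4439, 0.44)–(1.31304, 0.4439, 0.119328)  len=0.4535
  (v2,v5,v6) [-++] → (1.31304, 0.4439, 0.119328)–(1.19371, 0.4439, 0)  len=0.1688
  (v2,v6,v3) [-+-] → (1.19371, 0.4439, 0)–(1.47816, 0.4439, -0.284456)  len=0.4023
  (v3,v6,v7) [-++] → (1.47816, 0.4439, -0.284456)–(1.63372, 0.4439, -0.44)  len=0.2200
  (v3,v7,v0) [-+-] → (1.63372, 0.4439, -0.44)–(1.95439, 0.4439, -0.119328)  len=0.4535
  (v0,v7,v4) [-++] → (1.95439, 0.4439, -0.119328)–(2.07371, 0.4439, 0)  len=0.1688
  (v8,v12,v9) [+-+] → (-2.07371, 0.4439, 0)–(-1.95439, 0.4439, 0.119328)  len=0.1688
  (v9,v12,v13) [+--] → (-1.95439, 0.4439, 0.119328)–(-1.63372, 0.4439, 0.44)  len=0.4535
  (v9,v13,v10) [+-+] → (-1.63372, 0.4439, 0.44)–(-1.47816, 0.4439, 0.284456)  len=0.2200
  (v10,v13,v14) [+--] → (-1.47816, 0.4439, 0.284456)–(-1.19371, 0.4439, 0)  len=0.4023
  (v10,v14,v11) [+-+] → (-1.19371, 0.4439, 0)–(-1.31304, 0.4439, -0.119328)  len=0.1688
  (v11,v14,v15) [+--] → (-1.31304, 0.4439, -0.119328)–(-1.63372, 0.4439, -0.44)  len=0.4535
  (v11,v15,v8) [+-+] → (-1.63372, 0.4439, -0.44)–(-1.73051, 0.4439, -0.343203)  len=0.1369
  (v8,v15,v12) [+--] → (-1.73051, 0.4439, -0.343203)–(-2.07371, 0.4439, 0)  len=0.4854

Chained into 2 loop(s):
  loop 1: 8 segments, perimeter = 2.4890
  loop 2: 8 segments, perimeter = 2.4890
Total perimeter = 4.978

loops=2 perimeter=4.978


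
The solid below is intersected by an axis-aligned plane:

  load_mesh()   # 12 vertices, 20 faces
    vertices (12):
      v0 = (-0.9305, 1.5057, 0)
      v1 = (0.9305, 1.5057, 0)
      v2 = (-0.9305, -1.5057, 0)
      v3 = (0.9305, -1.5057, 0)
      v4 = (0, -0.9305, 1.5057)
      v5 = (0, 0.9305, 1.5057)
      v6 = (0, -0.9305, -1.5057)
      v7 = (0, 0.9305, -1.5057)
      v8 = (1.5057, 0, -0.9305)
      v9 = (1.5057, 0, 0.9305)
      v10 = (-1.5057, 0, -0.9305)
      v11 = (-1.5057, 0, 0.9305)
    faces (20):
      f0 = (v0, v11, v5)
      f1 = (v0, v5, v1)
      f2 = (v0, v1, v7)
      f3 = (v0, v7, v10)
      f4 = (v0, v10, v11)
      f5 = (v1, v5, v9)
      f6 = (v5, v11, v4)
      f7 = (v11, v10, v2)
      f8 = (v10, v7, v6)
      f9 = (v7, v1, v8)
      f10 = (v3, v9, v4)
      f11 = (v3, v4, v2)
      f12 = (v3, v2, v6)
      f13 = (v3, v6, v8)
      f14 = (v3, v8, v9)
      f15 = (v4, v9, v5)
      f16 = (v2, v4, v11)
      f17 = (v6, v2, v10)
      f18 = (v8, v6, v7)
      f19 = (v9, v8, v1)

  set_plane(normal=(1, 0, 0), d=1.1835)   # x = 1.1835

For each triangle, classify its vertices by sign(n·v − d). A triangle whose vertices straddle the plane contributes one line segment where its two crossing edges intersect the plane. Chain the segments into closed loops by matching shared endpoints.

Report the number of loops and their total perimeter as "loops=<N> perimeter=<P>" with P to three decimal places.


loops=1 perimeter=6.078

Straddling triangles (8 of 20):
  (v1,v5,v9) [--+] → (1.1835, 0.199115, 1.05359)–(1.1835, 0.843422, 0.409278)  len=0.9112
  (v7,v1,v8) [--+] → (1.1835, 0.843422, -0.409278)–(1.1835, 0.199115, -1.05359)  len=0.9112
  (v3,v9,v4) [-+-] → (1.1835, -0.843422, 0.409278)–(1.1835, -0.199115, 1.05359)  len=0.9112
  (v3,v6,v8) [--+] → (1.1835, -0.199115, -1.05359)–(1.1835, -0.843422, -0.409278)  len=0.9112
  (v3,v8,v9) [-++] → (1.1835, -0.843422, -0.409278)–(1.1835, -0.843422, 0.409278)  len=0.8186
  (v4,v9,v5) [-+-] → (1.1835, -0.199115, 1.05359)–(1.1835, 0.199115, 1.05359)  len=0.3982
  (v8,v6,v7) [+--] → (1.1835, -0.199115, -1.05359)–(1.1835, 0.199115, -1.05359)  len=0.3982
  (v9,v8,v1) [++-] → (1.1835, 0.843422, -0.409278)–(1.1835, 0.843422, 0.409278)  len=0.8186

Chained into 1 loop(s):
  loop 1: 8 segments, perimeter = 6.0783
Total perimeter = 6.078


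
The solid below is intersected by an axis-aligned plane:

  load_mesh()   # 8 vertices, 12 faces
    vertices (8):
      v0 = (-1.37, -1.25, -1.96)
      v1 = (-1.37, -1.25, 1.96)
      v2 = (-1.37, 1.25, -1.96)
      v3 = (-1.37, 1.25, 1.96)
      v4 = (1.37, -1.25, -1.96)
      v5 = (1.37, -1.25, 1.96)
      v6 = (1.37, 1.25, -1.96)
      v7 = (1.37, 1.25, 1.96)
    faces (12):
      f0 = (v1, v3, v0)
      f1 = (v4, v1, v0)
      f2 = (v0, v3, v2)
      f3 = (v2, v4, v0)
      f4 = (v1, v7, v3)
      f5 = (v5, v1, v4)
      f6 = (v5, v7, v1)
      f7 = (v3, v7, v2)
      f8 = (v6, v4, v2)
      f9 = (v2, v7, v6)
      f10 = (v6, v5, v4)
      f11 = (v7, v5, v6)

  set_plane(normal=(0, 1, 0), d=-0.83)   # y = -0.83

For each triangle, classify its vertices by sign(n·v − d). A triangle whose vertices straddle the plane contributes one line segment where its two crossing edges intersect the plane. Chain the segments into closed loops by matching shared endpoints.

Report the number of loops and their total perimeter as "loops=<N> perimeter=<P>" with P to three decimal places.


loops=1 perimeter=13.320

Straddling triangles (8 of 12):
  (v1,v3,v0) [-+-] → (-1.37, -0.83, 1.96)–(-1.37, -0.83, -1.30144)  len=3.2614
  (v0,v3,v2) [-++] → (-1.37, -0.83, -1.30144)–(-1.37, -0.83, -1.96)  len=0.6586
  (v2,v4,v0) [+--] → (0.90968, -0.83, -1.96)–(-1.37, -0.83, -1.96)  len=2.2797
  (v1,v7,v3) [-++] → (-0.90968, -0.83, 1.96)–(-1.37, -0.83, 1.96)  len=0.4603
  (v5,v7,v1) [-+-] → (1.37, -0.83, 1.96)–(-0.90968, -0.83, 1.96)  len=2.2797
  (v6,v4,v2) [+-+] → (1.37, -0.83, -1.96)–(0.90968, -0.83, -1.96)  len=0.4603
  (v6,v5,v4) [+--] → (1.37, -0.83, 1.30144)–(1.37, -0.83, -1.96)  len=3.2614
  (v7,v5,v6) [+-+] → (1.37, -0.83, 1.96)–(1.37, -0.83, 1.30144)  len=0.6586

Chained into 1 loop(s):
  loop 1: 8 segments, perimeter = 13.3200
Total perimeter = 13.320


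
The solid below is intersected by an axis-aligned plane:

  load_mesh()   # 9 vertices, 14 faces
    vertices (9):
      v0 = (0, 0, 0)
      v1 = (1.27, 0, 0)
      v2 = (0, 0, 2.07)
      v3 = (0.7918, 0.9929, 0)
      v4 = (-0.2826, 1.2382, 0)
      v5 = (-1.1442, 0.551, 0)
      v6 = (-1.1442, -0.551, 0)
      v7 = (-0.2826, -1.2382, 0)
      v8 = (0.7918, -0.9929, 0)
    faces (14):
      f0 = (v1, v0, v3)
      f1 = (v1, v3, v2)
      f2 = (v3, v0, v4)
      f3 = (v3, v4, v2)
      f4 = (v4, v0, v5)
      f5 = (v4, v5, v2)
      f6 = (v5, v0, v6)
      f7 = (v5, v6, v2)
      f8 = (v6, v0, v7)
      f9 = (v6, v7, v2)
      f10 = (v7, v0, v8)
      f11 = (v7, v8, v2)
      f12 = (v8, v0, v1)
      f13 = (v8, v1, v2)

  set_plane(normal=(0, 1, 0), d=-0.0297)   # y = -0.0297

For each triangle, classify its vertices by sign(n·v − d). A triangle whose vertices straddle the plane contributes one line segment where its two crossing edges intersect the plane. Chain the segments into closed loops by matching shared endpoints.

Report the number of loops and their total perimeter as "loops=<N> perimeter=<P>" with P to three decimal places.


Straddling triangles (8 of 14):
  (v5,v0,v6) [++-] → (-0.0616747, -0.0297, 0)–(-1.1442, -0.0297, 0)  len=1.0825
  (v5,v6,v2) [+-+] → (-1.1442, -0.0297, 0)–(-0.0616747, -0.0297, 1.95842)  len=2.2377
  (v6,v0,v7) [-+-] → (-0.0616747, -0.0297, 0)–(-0.00677857, -0.0297, 0)  len=0.0549
  (v6,v7,v2) [--+] → (-0.00677857, -0.0297, 2.02035)–(-0.0616747, -0.0297, 1.95842)  len=0.0828
  (v7,v0,v8) [-+-] → (-0.00677857, -0.0297, 0)–(0.0236846, -0.0297, 0)  len=0.0305
  (v7,v8,v2) [--+] → (0.0236846, -0.0297, 2.00808)–(-0.00677857, -0.0297, 2.02035)  len=0.0328
  (v8,v0,v1) [-++] → (0.0236846, -0.0297, 0)–(1.2557, -0.0297, 0)  len=1.2320
  (v8,v1,v2) [-++] → (1.2557, -0.0297, 0)–(0.0236846, -0.0297, 2.00808)  len=2.3559

Chained into 1 loop(s):
  loop 1: 8 segments, perimeter = 7.1091
Total perimeter = 7.109

loops=1 perimeter=7.109


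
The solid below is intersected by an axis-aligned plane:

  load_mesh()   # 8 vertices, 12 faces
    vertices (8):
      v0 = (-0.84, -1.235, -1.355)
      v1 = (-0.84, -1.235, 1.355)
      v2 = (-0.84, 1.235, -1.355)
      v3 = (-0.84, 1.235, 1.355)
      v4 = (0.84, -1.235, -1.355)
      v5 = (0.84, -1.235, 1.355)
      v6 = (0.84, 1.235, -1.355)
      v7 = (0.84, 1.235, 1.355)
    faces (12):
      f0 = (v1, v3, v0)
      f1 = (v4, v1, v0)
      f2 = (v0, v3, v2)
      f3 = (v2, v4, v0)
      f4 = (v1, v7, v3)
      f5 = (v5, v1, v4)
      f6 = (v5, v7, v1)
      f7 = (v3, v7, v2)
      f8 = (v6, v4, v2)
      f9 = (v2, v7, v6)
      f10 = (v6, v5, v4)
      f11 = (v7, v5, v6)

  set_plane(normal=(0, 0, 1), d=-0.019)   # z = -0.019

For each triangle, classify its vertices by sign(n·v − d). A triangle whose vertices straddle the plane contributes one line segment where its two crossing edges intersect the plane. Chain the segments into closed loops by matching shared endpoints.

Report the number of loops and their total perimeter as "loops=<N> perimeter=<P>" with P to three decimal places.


Straddling triangles (8 of 12):
  (v1,v3,v0) [++-] → (-0.84, -0.0173173, -0.019)–(-0.84, -1.235, -0.019)  len=1.2177
  (v4,v1,v0) [-+-] → (0.0117786, -1.235, -0.019)–(-0.84, -1.235, -0.019)  len=0.8518
  (v0,v3,v2) [-+-] → (-0.84, -0.0173173, -0.019)–(-0.84, 1.235, -0.019)  len=1.2523
  (v5,v1,v4) [++-] → (0.0117786, -1.235, -0.019)–(0.84, -1.235, -0.019)  len=0.8282
  (v3,v7,v2) [++-] → (-0.0117786, 1.235, -0.019)–(-0.84, 1.235, -0.019)  len=0.8282
  (v2,v7,v6) [-+-] → (-0.0117786, 1.235, -0.019)–(0.84, 1.235, -0.019)  len=0.8518
  (v6,v5,v4) [-+-] → (0.84, 0.0173173, -0.019)–(0.84, -1.235, -0.019)  len=1.2523
  (v7,v5,v6) [++-] → (0.84, 0.0173173, -0.019)–(0.84, 1.235, -0.019)  len=1.2177

Chained into 1 loop(s):
  loop 1: 8 segments, perimeter = 8.3000
Total perimeter = 8.300

loops=1 perimeter=8.300


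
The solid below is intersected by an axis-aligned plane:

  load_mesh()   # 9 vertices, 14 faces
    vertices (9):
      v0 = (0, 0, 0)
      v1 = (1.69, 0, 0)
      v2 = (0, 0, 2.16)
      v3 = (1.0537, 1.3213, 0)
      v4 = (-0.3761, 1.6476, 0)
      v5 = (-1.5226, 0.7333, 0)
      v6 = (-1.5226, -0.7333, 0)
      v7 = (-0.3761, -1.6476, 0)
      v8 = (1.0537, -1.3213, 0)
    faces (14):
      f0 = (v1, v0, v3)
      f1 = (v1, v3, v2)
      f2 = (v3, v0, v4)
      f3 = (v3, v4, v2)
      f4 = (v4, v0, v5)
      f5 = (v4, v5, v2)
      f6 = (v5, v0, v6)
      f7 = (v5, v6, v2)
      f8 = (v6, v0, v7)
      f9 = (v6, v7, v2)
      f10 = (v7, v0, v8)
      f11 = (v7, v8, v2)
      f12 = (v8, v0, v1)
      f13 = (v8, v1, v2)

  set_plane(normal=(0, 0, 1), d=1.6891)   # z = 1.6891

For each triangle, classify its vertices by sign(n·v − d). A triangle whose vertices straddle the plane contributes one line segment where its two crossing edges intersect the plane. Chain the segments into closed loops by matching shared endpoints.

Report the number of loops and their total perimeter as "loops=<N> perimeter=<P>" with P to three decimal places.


Straddling triangles (7 of 14):
  (v1,v3,v2) [--+] → (0.229716, 0.288056, 1.6891)–(0.368436, 0, 1.6891)  len=0.3197
  (v3,v4,v2) [--+] → (-0.0819933, 0.359192, 1.6891)–(0.229716, 0.288056, 1.6891)  len=0.3197
  (v4,v5,v2) [--+] → (-0.331941, 0.159866, 1.6891)–(-0.0819933, 0.359192, 1.6891)  len=0.3197
  (v5,v6,v2) [--+] → (-0.331941, -0.159866, 1.6891)–(-0.331941, 0.159866, 1.6891)  len=0.3197
  (v6,v7,v2) [--+] → (-0.0819933, -0.359192, 1.6891)–(-0.331941, -0.159866, 1.6891)  len=0.3197
  (v7,v8,v2) [--+] → (0.229716, -0.288056, 1.6891)–(-0.0819933, -0.359192, 1.6891)  len=0.3197
  (v8,v1,v2) [--+] → (0.368436, 0, 1.6891)–(0.229716, -0.288056, 1.6891)  len=0.3197

Chained into 1 loop(s):
  loop 1: 7 segments, perimeter = 2.2380
Total perimeter = 2.238

loops=1 perimeter=2.238


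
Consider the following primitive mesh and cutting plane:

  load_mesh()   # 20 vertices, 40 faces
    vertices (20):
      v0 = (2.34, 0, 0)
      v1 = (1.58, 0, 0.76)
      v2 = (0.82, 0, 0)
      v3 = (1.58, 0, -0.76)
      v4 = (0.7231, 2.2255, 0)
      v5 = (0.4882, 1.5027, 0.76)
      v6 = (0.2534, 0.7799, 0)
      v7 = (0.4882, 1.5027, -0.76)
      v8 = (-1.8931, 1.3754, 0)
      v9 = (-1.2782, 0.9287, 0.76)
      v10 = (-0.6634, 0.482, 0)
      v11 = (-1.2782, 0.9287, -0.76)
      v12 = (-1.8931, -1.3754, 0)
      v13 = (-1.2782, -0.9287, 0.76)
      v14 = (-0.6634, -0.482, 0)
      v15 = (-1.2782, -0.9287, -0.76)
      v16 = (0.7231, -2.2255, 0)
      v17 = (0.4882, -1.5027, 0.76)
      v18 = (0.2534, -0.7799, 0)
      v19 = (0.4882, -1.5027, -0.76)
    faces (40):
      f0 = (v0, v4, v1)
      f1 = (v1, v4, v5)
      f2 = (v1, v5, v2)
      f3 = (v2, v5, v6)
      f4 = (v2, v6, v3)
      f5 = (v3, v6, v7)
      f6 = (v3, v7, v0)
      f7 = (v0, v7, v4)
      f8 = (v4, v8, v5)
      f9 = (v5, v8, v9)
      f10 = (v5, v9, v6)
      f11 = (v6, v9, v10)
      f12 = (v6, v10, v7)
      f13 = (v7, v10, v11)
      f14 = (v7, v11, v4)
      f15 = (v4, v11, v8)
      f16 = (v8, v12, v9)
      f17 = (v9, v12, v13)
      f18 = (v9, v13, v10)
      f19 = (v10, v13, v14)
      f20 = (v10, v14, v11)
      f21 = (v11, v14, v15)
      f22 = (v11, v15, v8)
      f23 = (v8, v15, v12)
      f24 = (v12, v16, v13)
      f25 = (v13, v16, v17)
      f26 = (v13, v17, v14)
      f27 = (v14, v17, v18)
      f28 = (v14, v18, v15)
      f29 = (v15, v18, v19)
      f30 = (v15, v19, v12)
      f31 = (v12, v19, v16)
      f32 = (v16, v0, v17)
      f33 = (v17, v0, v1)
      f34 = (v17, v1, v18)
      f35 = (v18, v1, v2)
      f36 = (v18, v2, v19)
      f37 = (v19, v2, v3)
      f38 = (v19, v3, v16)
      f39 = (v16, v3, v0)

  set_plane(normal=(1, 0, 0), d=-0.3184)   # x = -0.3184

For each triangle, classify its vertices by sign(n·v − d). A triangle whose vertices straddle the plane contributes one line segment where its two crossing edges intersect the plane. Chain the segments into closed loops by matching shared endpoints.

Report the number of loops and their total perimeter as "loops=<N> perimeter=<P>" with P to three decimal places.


loops=2 perimeter=7.982

Straddling triangles (16 of 40):
  (v4,v8,v5) [+-+] → (-0.3184, 1.88708, 0)–(-0.3184, 1.45958, 0.502571)  len=0.6598
  (v5,v8,v9) [+--] → (-0.3184, 1.45958, 0.502571)–(-0.3184, 1.24059, 0.76)  len=0.3380
  (v5,v9,v6) [+-+] → (-0.3184, 1.24059, 0.76)–(-0.3184, 0.835452, 0.283735)  len=0.6253
  (v6,v9,v10) [+--] → (-0.3184, 0.835452, 0.283735)–(-0.3184, 0.594102, 0)  len=0.3725
  (v6,v10,v7) [+-+] → (-0.3184, 0.594102, 0)–(-0.3184, 0.787785, -0.227683)  len=0.2989
  (v7,v10,v11) [+--] → (-0.3184, 0.787785, -0.227683)–(-0.3184, 1.24059, -0.76)  len=0.6989
  (v7,v11,v4) [+-+] → (-0.3184, 1.24059, -0.76)–(-0.3184, 1.55063, -0.395513)  len=0.4785
  (v4,v11,v8) [+--] → (-0.3184, 1.55063, -0.395513)–(-0.3184, 1.88708, 0)  len=0.5193
  (v12,v16,v13) [-+-] → (-0.3184, -1.88708, 0)–(-0.3184, -1.55063, 0.395513)  len=0.5193
  (v13,v16,v17) [-++] → (-0.3184, -1.55063, 0.395513)–(-0.3184, -1.24059, 0.76)  len=0.4785
  (v13,v17,v14) [-+-] → (-0.3184, -1.24059, 0.76)–(-0.3184, -0.787785, 0.227683)  len=0.6989
  (v14,v17,v18) [-++] → (-0.3184, -0.787785, 0.227683)–(-0.3184, -0.594102, 0)  len=0.2989
  (v14,v18,v15) [-+-] → (-0.3184, -0.594102, 0)–(-0.3184, -0.835452, -0.283735)  len=0.3725
  (v15,v18,v19) [-++] → (-0.3184, -0.835452, -0.283735)–(-0.3184, -1.24059, -0.76)  len=0.6253
  (v15,v19,v12) [-+-] → (-0.3184, -1.24059, -0.76)–(-0.3184, -1.45958, -0.502571)  len=0.3380
  (v12,v19,v16) [-++] → (-0.3184, -1.45958, -0.502571)–(-0.3184, -1.88708, 0)  len=0.6598

Chained into 2 loop(s):
  loop 1: 8 segments, perimeter = 3.9911
  loop 2: 8 segments, perimeter = 3.9911
Total perimeter = 7.982
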